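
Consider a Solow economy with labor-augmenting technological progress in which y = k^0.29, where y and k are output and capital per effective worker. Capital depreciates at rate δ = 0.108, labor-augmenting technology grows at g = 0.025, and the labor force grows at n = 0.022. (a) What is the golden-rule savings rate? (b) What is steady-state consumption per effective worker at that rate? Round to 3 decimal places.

(a) s_gold = 0.290; (b) c_gold ≈ 0.917

Capital per effective worker breaks even when investment replaces (n + g + δ)·k; here n + g + δ = 0.155.
For Cobb-Douglas, s_gold equals capital's share: s_gold = 0.29.
Golden rule sets MPK = n+g+δ: 0.29·k^(0.29−1) = 0.155, so k_gold = (0.29/0.155)^(1/0.71) ≈ 2.4165.
y_gold = 2.4165^0.29 ≈ 1.2916; c_gold = (1−0.29)·y_gold ≈ 0.9170.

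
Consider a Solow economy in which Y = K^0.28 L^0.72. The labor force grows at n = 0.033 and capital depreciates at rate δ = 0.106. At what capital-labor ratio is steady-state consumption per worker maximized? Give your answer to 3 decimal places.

k_gold ≈ 2.645

The effective depreciation rate is n + δ = 0.033 + 0.106 = 0.139.
At the golden rule the marginal product of capital equals n+δ: 0.28·k^(0.28−1) = 0.139. Solving, k_gold = (0.28/0.139)^(1/0.72) ≈ 2.6450.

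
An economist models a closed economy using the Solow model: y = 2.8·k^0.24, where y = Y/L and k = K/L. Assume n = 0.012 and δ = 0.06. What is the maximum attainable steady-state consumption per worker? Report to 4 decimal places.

c_gold ≈ 4.3082

The effective depreciation rate is n + δ = 0.012 + 0.06 = 0.072.
Golden rule sets MPK = n+δ: 0.24·2.8·k^(0.24−1) = 0.072, so k_gold = (0.24·2.8/0.072)^(1/0.76) ≈ 18.8958.
y_gold = 2.8·18.8958^0.24 ≈ 5.6687.
c_gold = y_gold − (n+δ)·k_gold = 5.6687 − 0.072·18.8958 ≈ 4.3082.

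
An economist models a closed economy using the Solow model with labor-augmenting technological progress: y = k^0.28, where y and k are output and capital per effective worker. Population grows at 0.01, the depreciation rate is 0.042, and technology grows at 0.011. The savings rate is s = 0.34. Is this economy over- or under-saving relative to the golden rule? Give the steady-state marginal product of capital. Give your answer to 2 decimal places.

over-saving; MPK ≈ 0.05

The effective depreciation rate is n + g + δ = 0.01 + 0.011 + 0.042 = 0.063.
Steady-state k*: s·k^0.28 = 0.063·k gives k* = (0.34/0.063)^(1/0.72) ≈ 10.3958.
MPK = 0.28·10.3958^(-0.72) ≈ 0.0519.
MPK < n+g+δ = 0.063, so the economy is dynamically inefficient (over-saving).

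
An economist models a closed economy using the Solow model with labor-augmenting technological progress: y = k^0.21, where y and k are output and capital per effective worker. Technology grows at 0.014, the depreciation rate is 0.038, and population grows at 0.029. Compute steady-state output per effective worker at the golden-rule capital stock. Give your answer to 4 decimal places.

n + g + δ = 0.029 + 0.014 + 0.038 = 0.081.
At the golden rule the marginal product of capital equals n+g+δ: 0.21·k^(0.21−1) = 0.081. Solving, k_gold = (0.21/0.081)^(1/0.79) ≈ 3.3398.
Output: y_gold = k_gold^0.21 = 3.3398^0.21 ≈ 1.2882.

y_gold ≈ 1.2882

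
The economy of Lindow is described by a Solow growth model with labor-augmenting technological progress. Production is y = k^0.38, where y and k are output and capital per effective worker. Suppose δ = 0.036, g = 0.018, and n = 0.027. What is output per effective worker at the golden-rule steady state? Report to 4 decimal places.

y_gold ≈ 2.5789

Capital per effective worker breaks even when investment replaces (n + g + δ)·k; here n + g + δ = 0.081.
At the golden rule the marginal product of capital equals n+g+δ: 0.38·k^(0.38−1) = 0.081. Solving, k_gold = (0.38/0.081)^(1/0.62) ≈ 12.0987.
Output: y_gold = k_gold^0.38 = 12.0987^0.38 ≈ 2.5789.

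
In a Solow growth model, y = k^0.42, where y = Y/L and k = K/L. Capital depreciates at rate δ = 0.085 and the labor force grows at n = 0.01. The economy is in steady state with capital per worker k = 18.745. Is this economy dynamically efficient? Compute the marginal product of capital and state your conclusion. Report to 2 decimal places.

dynamically inefficient; MPK ≈ 0.08

n + δ = 0.01 + 0.085 = 0.095.
MPK = 0.42·k^(0.42−1) = 0.42·18.745^(-0.58) ≈ 0.0767.
MPK < 0.095, so the economy is dynamically inefficient (over-saving).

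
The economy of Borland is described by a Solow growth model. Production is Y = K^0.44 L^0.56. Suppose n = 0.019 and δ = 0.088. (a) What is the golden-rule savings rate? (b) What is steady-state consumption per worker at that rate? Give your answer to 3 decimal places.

(a) s_gold = 0.440; (b) c_gold ≈ 1.701

The effective depreciation rate is n + δ = 0.019 + 0.088 = 0.107.
For Cobb-Douglas, s_gold equals capital's share: s_gold = 0.44.
Setting f'(k) = n+δ gives 0.44·k^(0.44−1) = 0.107, hence k_gold = (0.44/0.107)^(1/0.56) ≈ 12.4897.
y_gold = 12.4897^0.44 ≈ 3.0373; c_gold = (1−0.44)·y_gold ≈ 1.7009.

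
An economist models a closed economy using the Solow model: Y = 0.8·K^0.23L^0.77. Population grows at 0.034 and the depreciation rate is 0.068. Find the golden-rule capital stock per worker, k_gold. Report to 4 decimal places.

Break-even investment rate: n + δ = 0.034 + 0.068 = 0.102.
At the golden rule the marginal product of capital equals n+δ: 0.23·0.8·k^(0.23−1) = 0.102. Solving, k_gold = (0.23·0.8/0.102)^(1/0.77) ≈ 2.1515.

k_gold ≈ 2.1515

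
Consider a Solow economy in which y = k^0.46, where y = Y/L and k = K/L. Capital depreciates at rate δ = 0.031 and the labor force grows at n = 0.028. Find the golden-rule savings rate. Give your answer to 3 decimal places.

s_gold = 0.460

The effective depreciation rate is n + δ = 0.028 + 0.031 = 0.059.
At the golden rule MPK = n+δ, and in any Cobb-Douglas steady state s = (n+δ)·k/y = MPK·k/y = capital's share 0.46.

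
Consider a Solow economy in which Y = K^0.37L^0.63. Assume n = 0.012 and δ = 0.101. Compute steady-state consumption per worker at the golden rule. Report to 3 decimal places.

Capital per worker breaks even when investment replaces (n + δ)·k; here n + δ = 0.113.
Maximizing c = f(k) − (n+δ)·k gives f'(k) = n+δ, i.e. 0.37·k^(0.37−1) = 0.113, so k_gold = (0.37/0.113)^(1/0.63) ≈ 6.5714.
y_gold = 6.5714^0.37 ≈ 2.0069.
c_gold = y_gold − (n+δ)·k_gold = 2.0069 − 0.113·6.5714 ≈ 1.2644.

c_gold ≈ 1.264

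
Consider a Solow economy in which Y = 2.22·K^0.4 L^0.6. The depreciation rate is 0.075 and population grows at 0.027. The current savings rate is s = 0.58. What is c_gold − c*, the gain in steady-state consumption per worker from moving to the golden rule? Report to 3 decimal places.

Capital per worker breaks even when investment replaces (n + δ)·k; here n + δ = 0.102.
Current steady state (s = 0.58): k* = (0.58·2.22/0.102)^(1/0.6) ≈ 68.4386, y* = 2.22·68.4386^0.4 ≈ 12.0358, c* = (1−0.58)·12.0358 ≈ 5.0550.
Golden rule sets MPK = n+δ: 0.4·2.22·k^(0.4−1) = 0.102, so k_gold = (0.4·2.22/0.102)^(1/0.6) ≈ 36.8430.
y_gold = 2.22·36.8430^0.4 ≈ 9.3950, c_gold = y_gold − 0.102·k_gold ≈ 5.6370.
Gain: Δc = 5.6370 − 5.0550 ≈ 0.5820.

Δc ≈ 0.582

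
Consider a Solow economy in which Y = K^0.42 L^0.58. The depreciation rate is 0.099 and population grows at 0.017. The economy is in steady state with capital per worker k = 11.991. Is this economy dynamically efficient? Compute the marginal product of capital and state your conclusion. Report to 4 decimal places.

n + δ = 0.017 + 0.099 = 0.116.
MPK = 0.42·k^(0.42−1) = 0.42·11.991^(-0.58) ≈ 0.0994.
MPK < 0.116, so the economy is dynamically inefficient (over-saving).

dynamically inefficient; MPK ≈ 0.0994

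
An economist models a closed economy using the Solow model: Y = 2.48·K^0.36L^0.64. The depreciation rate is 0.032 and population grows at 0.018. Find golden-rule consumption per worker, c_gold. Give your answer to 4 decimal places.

c_gold ≈ 8.0308

Break-even investment rate: n + δ = 0.018 + 0.032 = 0.05.
At the golden rule the marginal product of capital equals n+δ: 0.36·2.48·k^(0.36−1) = 0.05. Solving, k_gold = (0.36·2.48/0.05)^(1/0.64) ≈ 90.3468.
y_gold = 2.48·90.3468^0.36 ≈ 12.5482.
c_gold = y_gold − (n+δ)·k_gold = 12.5482 − 0.05·90.3468 ≈ 8.0308.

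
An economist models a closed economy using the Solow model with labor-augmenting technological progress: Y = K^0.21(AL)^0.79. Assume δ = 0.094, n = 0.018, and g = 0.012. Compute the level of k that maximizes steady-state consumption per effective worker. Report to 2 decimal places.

n + g + δ = 0.018 + 0.012 + 0.094 = 0.124.
Setting f'(k) = n+g+δ gives 0.21·k^(0.21−1) = 0.124, hence k_gold = (0.21/0.124)^(1/0.79) ≈ 1.9481.

k_gold ≈ 1.95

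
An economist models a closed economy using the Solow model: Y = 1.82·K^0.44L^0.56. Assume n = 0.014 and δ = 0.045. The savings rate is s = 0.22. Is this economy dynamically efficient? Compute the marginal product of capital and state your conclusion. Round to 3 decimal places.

dynamically efficient; MPK ≈ 0.118

The effective depreciation rate is n + δ = 0.014 + 0.045 = 0.059.
Steady-state k*: s·A·k^0.44 = 0.059·k gives k* = (0.22·1.82/0.059)^(1/0.56) ≈ 30.5545.
MPK = 0.44·1.82·30.5545^(-0.56) ≈ 0.1180.
MPK > n+δ = 0.059, so the economy is dynamically efficient (under-saving).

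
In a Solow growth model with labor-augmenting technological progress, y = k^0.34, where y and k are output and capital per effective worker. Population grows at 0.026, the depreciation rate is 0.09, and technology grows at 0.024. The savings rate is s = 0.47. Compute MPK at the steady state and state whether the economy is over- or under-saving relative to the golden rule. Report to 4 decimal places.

Capital per effective worker breaks even when investment replaces (n + g + δ)·k; here n + g + δ = 0.14.
Steady-state k*: s·k^0.34 = 0.14·k gives k* = (0.47/0.14)^(1/0.66) ≈ 6.2650.
MPK = 0.34·6.2650^(-0.66) ≈ 0.1013.
MPK < n+g+δ = 0.14, so the economy is dynamically inefficient (over-saving).

over-saving; MPK ≈ 0.1013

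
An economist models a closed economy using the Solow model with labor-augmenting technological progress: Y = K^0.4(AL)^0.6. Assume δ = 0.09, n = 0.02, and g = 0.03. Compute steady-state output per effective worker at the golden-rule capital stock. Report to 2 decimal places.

The effective depreciation rate is n + g + δ = 0.02 + 0.03 + 0.09 = 0.14.
Setting f'(k) = n+g+δ gives 0.4·k^(0.4−1) = 0.14, hence k_gold = (0.4/0.14)^(1/0.6) ≈ 5.7529.
Output: y_gold = k_gold^0.4 = 5.7529^0.4 ≈ 2.0135.

y_gold ≈ 2.01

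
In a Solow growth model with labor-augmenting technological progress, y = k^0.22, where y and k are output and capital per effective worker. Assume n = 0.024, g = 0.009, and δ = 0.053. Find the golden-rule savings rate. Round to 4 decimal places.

Break-even investment rate: n + g + δ = 0.024 + 0.009 + 0.053 = 0.086.
At the golden rule MPK = n+g+δ, and in any Cobb-Douglas steady state s = (n+g+δ)·k/y = MPK·k/y = capital's share 0.22.

s_gold = 0.2200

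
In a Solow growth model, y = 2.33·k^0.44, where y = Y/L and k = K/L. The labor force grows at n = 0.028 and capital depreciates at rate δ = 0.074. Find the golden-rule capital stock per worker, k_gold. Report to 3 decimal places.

Break-even investment rate: n + δ = 0.028 + 0.074 = 0.102.
Setting f'(k) = n+δ gives 0.44·2.33·k^(0.44−1) = 0.102, hence k_gold = (0.44·2.33/0.102)^(1/0.56) ≈ 61.6109.

k_gold ≈ 61.611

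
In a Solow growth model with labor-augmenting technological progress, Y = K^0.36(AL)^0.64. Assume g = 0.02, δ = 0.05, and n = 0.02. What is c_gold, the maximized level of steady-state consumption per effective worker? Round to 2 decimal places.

Capital per effective worker breaks even when investment replaces (n + g + δ)·k; here n + g + δ = 0.09.
Golden rule sets MPK = n+g+δ: 0.36·k^(0.36−1) = 0.09, so k_gold = (0.36/0.09)^(1/0.64) ≈ 8.7241.
y_gold = 8.7241^0.36 ≈ 2.1810.
c_gold = y_gold − (n+g+δ)·k_gold = 2.1810 − 0.09·8.7241 ≈ 1.3958.

c_gold ≈ 1.40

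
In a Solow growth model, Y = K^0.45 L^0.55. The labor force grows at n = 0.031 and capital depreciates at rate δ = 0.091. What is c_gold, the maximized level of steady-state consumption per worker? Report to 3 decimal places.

Capital per worker breaks even when investment replaces (n + δ)·k; here n + δ = 0.122.
At the golden rule the marginal product of capital equals n+δ: 0.45·k^(0.45−1) = 0.122. Solving, k_gold = (0.45/0.122)^(1/0.55) ≈ 10.7310.
y_gold = 10.7310^0.45 ≈ 2.9093.
c_gold = y_gold − (n+δ)·k_gold = 2.9093 − 0.122·10.7310 ≈ 1.6001.

c_gold ≈ 1.600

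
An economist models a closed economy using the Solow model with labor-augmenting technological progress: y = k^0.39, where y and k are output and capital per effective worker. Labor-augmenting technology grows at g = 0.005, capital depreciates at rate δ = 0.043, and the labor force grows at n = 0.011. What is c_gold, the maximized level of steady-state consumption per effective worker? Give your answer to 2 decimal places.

c_gold ≈ 2.04

The effective depreciation rate is n + g + δ = 0.011 + 0.005 + 0.043 = 0.059.
Setting f'(k) = n+g+δ gives 0.39·k^(0.39−1) = 0.059, hence k_gold = (0.39/0.059)^(1/0.61) ≈ 22.1111.
y_gold = 22.1111^0.39 ≈ 3.3450.
c_gold = y_gold − (n+g+δ)·k_gold = 3.3450 − 0.059·22.1111 ≈ 2.0405.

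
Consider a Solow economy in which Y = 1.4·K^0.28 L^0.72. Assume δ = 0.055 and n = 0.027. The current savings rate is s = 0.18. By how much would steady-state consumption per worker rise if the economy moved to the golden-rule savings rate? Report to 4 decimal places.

Capital per worker breaks even when investment replaces (n + δ)·k; here n + δ = 0.082.
Current steady state (s = 0.18): k* = (0.18·1.4/0.082)^(1/0.72) ≈ 4.7556, y* = 1.4·4.7556^0.28 ≈ 2.1664, c* = (1−0.18)·2.1664 ≈ 1.7765.
At the golden rule the marginal product of capital equals n+δ: 0.28·1.4·k^(0.28−1) = 0.082. Solving, k_gold = (0.28·1.4/0.082)^(1/0.72) ≈ 8.7844.
y_gold = 1.4·8.7844^0.28 ≈ 2.5726, c_gold = y_gold − 0.082·k_gold ≈ 1.8523.
Gain: Δc = 1.8523 − 1.7765 ≈ 0.0758.

Δc ≈ 0.0758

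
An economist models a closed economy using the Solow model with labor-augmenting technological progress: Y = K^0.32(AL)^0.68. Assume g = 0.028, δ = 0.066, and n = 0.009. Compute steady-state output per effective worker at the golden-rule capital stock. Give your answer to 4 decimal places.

y_gold ≈ 1.7048

Break-even investment rate: n + g + δ = 0.009 + 0.028 + 0.066 = 0.103.
Maximizing c = f(k) − (n+g+δ)·k gives f'(k) = n+g+δ, i.e. 0.32·k^(0.32−1) = 0.103, so k_gold = (0.32/0.103)^(1/0.68) ≈ 5.2965.
Output: y_gold = k_gold^0.32 = 5.2965^0.32 ≈ 1.7048.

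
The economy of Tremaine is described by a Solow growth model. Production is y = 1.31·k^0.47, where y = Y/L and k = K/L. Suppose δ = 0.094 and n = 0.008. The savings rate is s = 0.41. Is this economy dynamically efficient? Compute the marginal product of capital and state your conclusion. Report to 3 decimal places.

Break-even investment rate: n + δ = 0.008 + 0.094 = 0.102.
Steady-state k*: s·A·k^0.47 = 0.102·k gives k* = (0.41·1.31/0.102)^(1/0.53) ≈ 22.9740.
MPK = 0.47·1.31·22.9740^(-0.53) ≈ 0.1169.
MPK > n+δ = 0.102, so the economy is dynamically efficient (under-saving).

dynamically efficient; MPK ≈ 0.117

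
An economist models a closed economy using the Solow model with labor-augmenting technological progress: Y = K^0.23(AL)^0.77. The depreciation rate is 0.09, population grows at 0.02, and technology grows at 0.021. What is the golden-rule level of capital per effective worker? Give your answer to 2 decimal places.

k_gold ≈ 2.08

n + g + δ = 0.02 + 0.021 + 0.09 = 0.131.
Setting f'(k) = n+g+δ gives 0.23·k^(0.23−1) = 0.131, hence k_gold = (0.23/0.131)^(1/0.77) ≈ 2.0772.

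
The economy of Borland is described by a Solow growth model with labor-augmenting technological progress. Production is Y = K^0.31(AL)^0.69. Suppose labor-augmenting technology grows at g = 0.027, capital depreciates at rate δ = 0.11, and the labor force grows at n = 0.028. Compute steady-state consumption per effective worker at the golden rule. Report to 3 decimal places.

c_gold ≈ 0.916

Break-even investment rate: n + g + δ = 0.028 + 0.027 + 0.11 = 0.165.
Setting f'(k) = n+g+δ gives 0.31·k^(0.31−1) = 0.165, hence k_gold = (0.31/0.165)^(1/0.69) ≈ 2.4942.
y_gold = 2.4942^0.31 ≈ 1.3275.
c_gold = y_gold − (n+g+δ)·k_gold = 1.3275 − 0.165·2.4942 ≈ 0.9160.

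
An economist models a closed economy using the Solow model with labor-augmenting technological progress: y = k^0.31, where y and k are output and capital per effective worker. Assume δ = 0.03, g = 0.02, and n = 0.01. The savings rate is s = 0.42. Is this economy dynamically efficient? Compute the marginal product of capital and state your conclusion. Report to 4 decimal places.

dynamically inefficient; MPK ≈ 0.0443

Break-even investment rate: n + g + δ = 0.01 + 0.02 + 0.03 = 0.06.
Steady-state k*: s·k^0.31 = 0.06·k gives k* = (0.42/0.06)^(1/0.69) ≈ 16.7795.
MPK = 0.31·16.7795^(-0.69) ≈ 0.0443.
MPK < n+g+δ = 0.06, so the economy is dynamically inefficient (over-saving).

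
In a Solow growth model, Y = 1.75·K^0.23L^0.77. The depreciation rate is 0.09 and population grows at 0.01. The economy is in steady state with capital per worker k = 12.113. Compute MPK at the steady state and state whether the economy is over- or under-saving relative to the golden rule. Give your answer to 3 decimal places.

over-saving; MPK ≈ 0.059

Capital per worker breaks even when investment replaces (n + δ)·k; here n + δ = 0.1.
MPK = 0.23·1.75·k^(0.23−1) = 0.23·1.75·12.113^(-0.77) ≈ 0.0590.
MPK < 0.1, so the economy is dynamically inefficient (over-saving).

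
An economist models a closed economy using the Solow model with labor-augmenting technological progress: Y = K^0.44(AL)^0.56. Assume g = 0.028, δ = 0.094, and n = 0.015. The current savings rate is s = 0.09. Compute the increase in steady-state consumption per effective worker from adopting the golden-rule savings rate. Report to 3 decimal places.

Δc ≈ 0.747

Capital per effective worker breaks even when investment replaces (n + g + δ)·k; here n + g + δ = 0.137.
Current steady state (s = 0.09): k* = (0.09/0.137)^(1/0.56) ≈ 0.4722, y* = 0.4722^0.44 ≈ 0.7188, c* = (1−0.09)·0.7188 ≈ 0.6541.
Maximizing c = f(k) − (n+g+δ)·k gives f'(k) = n+g+δ, i.e. 0.44·k^(0.44−1) = 0.137, so k_gold = (0.44/0.137)^(1/0.56) ≈ 8.0330.
y_gold = 8.0330^0.44 ≈ 2.5012, c_gold = y_gold − 0.137·k_gold ≈ 1.4007.
Gain: Δc = 1.4007 − 0.6541 ≈ 0.7465.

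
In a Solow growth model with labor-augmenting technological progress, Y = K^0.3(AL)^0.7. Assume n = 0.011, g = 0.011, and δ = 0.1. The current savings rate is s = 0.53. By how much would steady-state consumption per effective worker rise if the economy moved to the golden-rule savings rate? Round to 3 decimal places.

Δc ≈ 0.147

The effective depreciation rate is n + g + δ = 0.011 + 0.011 + 0.1 = 0.122.
Current steady state (s = 0.53): k* = (0.53/0.122)^(1/0.7) ≈ 8.1528, y* = 8.1528^0.3 ≈ 1.8767, c* = (1−0.53)·1.8767 ≈ 0.8820.
Setting f'(k) = n+g+δ gives 0.3·k^(0.3−1) = 0.122, hence k_gold = (0.3/0.122)^(1/0.7) ≈ 3.6160.
y_gold = 3.6160^0.3 ≈ 1.4705, c_gold = y_gold − 0.122·k_gold ≈ 1.0294.
Gain: Δc = 1.0294 − 0.8820 ≈ 0.1473.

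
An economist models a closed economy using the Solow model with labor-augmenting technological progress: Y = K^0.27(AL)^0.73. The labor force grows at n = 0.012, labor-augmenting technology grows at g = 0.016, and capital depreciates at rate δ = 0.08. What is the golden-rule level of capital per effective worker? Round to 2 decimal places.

k_gold ≈ 3.51

The effective depreciation rate is n + g + δ = 0.012 + 0.016 + 0.08 = 0.108.
Golden rule sets MPK = n+g+δ: 0.27·k^(0.27−1) = 0.108, so k_gold = (0.27/0.108)^(1/0.73) ≈ 3.5085.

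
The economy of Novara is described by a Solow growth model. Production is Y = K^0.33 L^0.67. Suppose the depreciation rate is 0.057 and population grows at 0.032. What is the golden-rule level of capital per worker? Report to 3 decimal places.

Capital per worker breaks even when investment replaces (n + δ)·k; here n + δ = 0.089.
Maximizing c = f(k) − (n+δ)·k gives f'(k) = n+δ, i.e. 0.33·k^(0.33−1) = 0.089, so k_gold = (0.33/0.089)^(1/0.67) ≈ 7.0703.

k_gold ≈ 7.070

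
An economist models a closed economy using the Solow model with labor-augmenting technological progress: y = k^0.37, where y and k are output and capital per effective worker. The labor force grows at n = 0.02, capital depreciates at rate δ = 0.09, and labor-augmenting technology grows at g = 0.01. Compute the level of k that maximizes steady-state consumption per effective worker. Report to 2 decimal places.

k_gold ≈ 5.97

Capital per effective worker breaks even when investment replaces (n + g + δ)·k; here n + g + δ = 0.12.
At the golden rule the marginal product of capital equals n+g+δ: 0.37·k^(0.37−1) = 0.12. Solving, k_gold = (0.37/0.12)^(1/0.63) ≈ 5.9734.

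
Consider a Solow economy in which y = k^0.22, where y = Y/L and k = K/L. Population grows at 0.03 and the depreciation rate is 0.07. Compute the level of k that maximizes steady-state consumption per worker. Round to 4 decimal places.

k_gold ≈ 2.7479

The effective depreciation rate is n + δ = 0.03 + 0.07 = 0.1.
Maximizing c = f(k) − (n+δ)·k gives f'(k) = n+δ, i.e. 0.22·k^(0.22−1) = 0.1, so k_gold = (0.22/0.1)^(1/0.78) ≈ 2.7479.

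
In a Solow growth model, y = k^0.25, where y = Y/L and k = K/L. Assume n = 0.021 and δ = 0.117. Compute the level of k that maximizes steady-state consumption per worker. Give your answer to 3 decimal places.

n + δ = 0.021 + 0.117 = 0.138.
Setting f'(k) = n+δ gives 0.25·k^(0.25−1) = 0.138, hence k_gold = (0.25/0.138)^(1/0.75) ≈ 2.2084.

k_gold ≈ 2.208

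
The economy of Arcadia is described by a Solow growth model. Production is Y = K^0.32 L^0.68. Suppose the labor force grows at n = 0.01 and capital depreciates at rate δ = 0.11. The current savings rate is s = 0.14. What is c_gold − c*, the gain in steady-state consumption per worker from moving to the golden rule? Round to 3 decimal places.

The effective depreciation rate is n + δ = 0.01 + 0.11 = 0.12.
Current steady state (s = 0.14): k* = (0.14/0.12)^(1/0.68) ≈ 1.2544, y* = 1.2544^0.32 ≈ 1.0752, c* = (1−0.14)·1.0752 ≈ 0.9247.
Maximizing c = f(k) − (n+δ)·k gives f'(k) = n+δ, i.e. 0.32·k^(0.32−1) = 0.12, so k_gold = (0.32/0.12)^(1/0.68) ≈ 4.2308.
y_gold = 4.2308^0.32 ≈ 1.5866, c_gold = y_gold − 0.12·k_gold ≈ 1.0789.
Gain: Δc = 1.0789 − 0.9247 ≈ 0.1542.

Δc ≈ 0.154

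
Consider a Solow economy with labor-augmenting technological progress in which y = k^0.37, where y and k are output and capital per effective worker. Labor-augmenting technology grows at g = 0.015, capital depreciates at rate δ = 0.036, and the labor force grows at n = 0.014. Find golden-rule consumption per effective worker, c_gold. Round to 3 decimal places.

c_gold ≈ 1.750

Capital per effective worker breaks even when investment replaces (n + g + δ)·k; here n + g + δ = 0.065.
At the golden rule the marginal product of capital equals n+g+δ: 0.37·k^(0.37−1) = 0.065. Solving, k_gold = (0.37/0.065)^(1/0.63) ≈ 15.8078.
y_gold = 15.8078^0.37 ≈ 2.7770.
c_gold = y_gold − (n+g+δ)·k_gold = 2.7770 − 0.065·15.8078 ≈ 1.7495.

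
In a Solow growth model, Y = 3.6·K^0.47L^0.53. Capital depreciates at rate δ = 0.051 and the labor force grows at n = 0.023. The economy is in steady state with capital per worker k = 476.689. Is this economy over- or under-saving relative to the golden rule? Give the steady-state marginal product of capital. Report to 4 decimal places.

over-saving; MPK ≈ 0.0644

Break-even investment rate: n + δ = 0.023 + 0.051 = 0.074.
MPK = 0.47·3.6·k^(0.47−1) = 0.47·3.6·476.689^(-0.53) ≈ 0.0644.
MPK < 0.074, so the economy is dynamically inefficient (over-saving).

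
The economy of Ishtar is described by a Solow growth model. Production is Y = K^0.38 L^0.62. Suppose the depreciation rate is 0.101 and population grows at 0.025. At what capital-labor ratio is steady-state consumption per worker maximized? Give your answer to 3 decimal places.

k_gold ≈ 5.933

Break-even investment rate: n + δ = 0.025 + 0.101 = 0.126.
Maximizing c = f(k) − (n+δ)·k gives f'(k) = n+δ, i.e. 0.38·k^(0.38−1) = 0.126, so k_gold = (0.38/0.126)^(1/0.62) ≈ 5.9326.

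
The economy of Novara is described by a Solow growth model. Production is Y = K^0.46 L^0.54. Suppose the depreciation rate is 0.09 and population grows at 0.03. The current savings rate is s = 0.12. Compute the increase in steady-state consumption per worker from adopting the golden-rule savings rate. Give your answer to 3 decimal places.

Δc ≈ 0.816

n + δ = 0.03 + 0.09 = 0.12.
Current steady state (s = 0.12): k* = (0.12/0.12)^(1/0.54) ≈ 1.0000, y* = 1.0000^0.46 ≈ 1.0000, c* = (1−0.12)·1.0000 ≈ 0.8800.
At the golden rule the marginal product of capital equals n+δ: 0.46·k^(0.46−1) = 0.12. Solving, k_gold = (0.46/0.12)^(1/0.54) ≈ 12.0420.
y_gold = 12.0420^0.46 ≈ 3.1414, c_gold = y_gold − 0.12·k_gold ≈ 1.6963.
Gain: Δc = 1.6963 − 0.8800 ≈ 0.8163.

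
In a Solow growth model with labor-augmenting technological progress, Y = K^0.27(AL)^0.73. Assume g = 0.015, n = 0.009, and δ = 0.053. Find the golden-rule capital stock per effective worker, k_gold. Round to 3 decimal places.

k_gold ≈ 5.577

Break-even investment rate: n + g + δ = 0.009 + 0.015 + 0.053 = 0.077.
Maximizing c = f(k) − (n+g+δ)·k gives f'(k) = n+g+δ, i.e. 0.27·k^(0.27−1) = 0.077, so k_gold = (0.27/0.077)^(1/0.73) ≈ 5.5770.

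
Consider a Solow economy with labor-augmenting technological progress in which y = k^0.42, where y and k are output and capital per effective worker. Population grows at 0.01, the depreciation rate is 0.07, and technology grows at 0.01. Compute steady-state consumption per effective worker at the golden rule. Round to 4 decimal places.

c_gold ≈ 1.7696

Capital per effective worker breaks even when investment replaces (n + g + δ)·k; here n + g + δ = 0.09.
At the golden rule the marginal product of capital equals n+g+δ: 0.42·k^(0.42−1) = 0.09. Solving, k_gold = (0.42/0.09)^(1/0.58) ≈ 14.2384.
y_gold = 14.2384^0.42 ≈ 3.0511.
c_gold = y_gold − (n+g+δ)·k_gold = 3.0511 − 0.09·14.2384 ≈ 1.7696.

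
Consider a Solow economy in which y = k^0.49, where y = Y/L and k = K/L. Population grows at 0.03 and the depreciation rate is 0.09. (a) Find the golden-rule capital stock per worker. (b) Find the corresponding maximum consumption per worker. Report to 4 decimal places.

The effective depreciation rate is n + δ = 0.03 + 0.09 = 0.12.
Maximizing c = f(k) − (n+δ)·k gives f'(k) = n+δ, i.e. 0.49·k^(0.49−1) = 0.12, so k_gold = (0.49/0.12)^(1/0.51) ≈ 15.7786.
y_gold = 15.7786^0.49 ≈ 3.8641; c_gold = y_gold − 0.12·k_gold ≈ 1.9707.

(a) k_gold ≈ 15.7786; (b) c_gold ≈ 1.9707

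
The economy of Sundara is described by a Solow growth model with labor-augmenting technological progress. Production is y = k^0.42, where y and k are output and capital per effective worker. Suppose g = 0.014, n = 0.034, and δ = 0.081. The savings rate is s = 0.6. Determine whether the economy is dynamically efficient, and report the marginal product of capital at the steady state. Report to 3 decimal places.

dynamically inefficient; MPK ≈ 0.090

The effective depreciation rate is n + g + δ = 0.034 + 0.014 + 0.081 = 0.129.
Steady-state k*: s·k^0.42 = 0.129·k gives k* = (0.6/0.129)^(1/0.58) ≈ 14.1569.
MPK = 0.42·14.1569^(-0.58) ≈ 0.0903.
MPK < n+g+δ = 0.129, so the economy is dynamically inefficient (over-saving).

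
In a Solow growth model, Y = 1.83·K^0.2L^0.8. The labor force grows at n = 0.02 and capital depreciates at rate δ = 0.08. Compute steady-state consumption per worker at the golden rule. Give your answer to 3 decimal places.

Capital per worker breaks even when investment replaces (n + δ)·k; here n + δ = 0.1.
At the golden rule the marginal product of capital equals n+δ: 0.2·1.83·k^(0.2−1) = 0.1. Solving, k_gold = (0.2·1.83/0.1)^(1/0.8) ≈ 5.0623.
y_gold = 1.83·5.0623^0.2 ≈ 2.5312.
c_gold = y_gold − (n+δ)·k_gold = 2.5312 − 0.1·5.0623 ≈ 2.0249.

c_gold ≈ 2.025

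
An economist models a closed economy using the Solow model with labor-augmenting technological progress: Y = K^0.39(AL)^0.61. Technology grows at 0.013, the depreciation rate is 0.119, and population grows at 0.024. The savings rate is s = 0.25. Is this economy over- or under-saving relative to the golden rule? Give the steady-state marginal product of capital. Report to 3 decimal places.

under-saving; MPK ≈ 0.243

Capital per effective worker breaks even when investment replaces (n + g + δ)·k; here n + g + δ = 0.156.
Steady-state k*: s·k^0.39 = 0.156·k gives k* = (0.25/0.156)^(1/0.61) ≈ 2.1665.
MPK = 0.39·2.1665^(-0.61) ≈ 0.2434.
MPK > n+g+δ = 0.156, so the economy is dynamically efficient (under-saving).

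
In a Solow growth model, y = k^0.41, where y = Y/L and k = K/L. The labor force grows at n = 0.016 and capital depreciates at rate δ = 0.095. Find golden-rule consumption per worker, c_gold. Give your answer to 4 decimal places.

Capital per worker breaks even when investment replaces (n + δ)·k; here n + δ = 0.111.
Setting f'(k) = n+δ gives 0.41·k^(0.41−1) = 0.111, hence k_gold = (0.41/0.111)^(1/0.59) ≈ 9.1579.
y_gold = 9.1579^0.41 ≈ 2.4793.
c_gold = y_gold − (n+δ)·k_gold = 2.4793 − 0.111·9.1579 ≈ 1.4628.

c_gold ≈ 1.4628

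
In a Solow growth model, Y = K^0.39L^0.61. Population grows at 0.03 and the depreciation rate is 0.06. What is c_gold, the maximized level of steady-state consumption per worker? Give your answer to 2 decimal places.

Break-even investment rate: n + δ = 0.03 + 0.06 = 0.09.
At the golden rule the marginal product of capital equals n+δ: 0.39·k^(0.39−1) = 0.09. Solving, k_gold = (0.39/0.09)^(1/0.61) ≈ 11.0655.
y_gold = 11.0655^0.39 ≈ 2.5536.
c_gold = y_gold − (n+δ)·k_gold = 2.5536 − 0.09·11.0655 ≈ 1.5577.

c_gold ≈ 1.56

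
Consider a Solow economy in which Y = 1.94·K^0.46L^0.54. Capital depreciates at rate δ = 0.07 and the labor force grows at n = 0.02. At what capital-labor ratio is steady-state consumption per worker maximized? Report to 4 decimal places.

k_gold ≈ 69.9893

Break-even investment rate: n + δ = 0.02 + 0.07 = 0.09.
Golden rule sets MPK = n+δ: 0.46·1.94·k^(0.46−1) = 0.09, so k_gold = (0.46·1.94/0.09)^(1/0.54) ≈ 69.9893.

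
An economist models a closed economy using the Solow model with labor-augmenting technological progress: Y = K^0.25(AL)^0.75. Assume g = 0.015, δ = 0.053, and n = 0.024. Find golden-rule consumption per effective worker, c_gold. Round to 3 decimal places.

c_gold ≈ 1.047

Capital per effective worker breaks even when investment replaces (n + g + δ)·k; here n + g + δ = 0.092.
Maximizing c = f(k) − (n+g+δ)·k gives f'(k) = n+g+δ, i.e. 0.25·k^(0.25−1) = 0.092, so k_gold = (0.25/0.092)^(1/0.75) ≈ 3.7920.
y_gold = 3.7920^0.25 ≈ 1.3955.
c_gold = y_gold − (n+g+δ)·k_gold = 1.3955 − 0.092·3.7920 ≈ 1.0466.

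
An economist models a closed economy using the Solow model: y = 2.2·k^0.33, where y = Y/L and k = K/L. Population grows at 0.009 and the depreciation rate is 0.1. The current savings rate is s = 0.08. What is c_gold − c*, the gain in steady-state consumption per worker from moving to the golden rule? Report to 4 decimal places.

Δc ≈ 1.1879

Capital per worker breaks even when investment replaces (n + δ)·k; here n + δ = 0.109.
Current steady state (s = 0.08): k* = (0.08·2.2/0.109)^(1/0.67) ≈ 2.0444, y* = 2.2·2.0444^0.33 ≈ 2.7856, c* = (1−0.08)·2.7856 ≈ 2.5627.
Maximizing c = f(k) − (n+δ)·k gives f'(k) = n+δ, i.e. 0.33·2.2·k^(0.33−1) = 0.109, so k_gold = (0.33·2.2/0.109)^(1/0.67) ≈ 16.9480.
y_gold = 2.2·16.9480^0.33 ≈ 5.5980, c_gold = y_gold − 0.109·k_gold ≈ 3.7507.
Gain: Δc = 3.7507 − 2.5627 ≈ 1.1879.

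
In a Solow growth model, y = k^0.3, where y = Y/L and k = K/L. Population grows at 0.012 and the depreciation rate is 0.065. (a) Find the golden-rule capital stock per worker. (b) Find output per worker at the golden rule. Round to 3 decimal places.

Break-even investment rate: n + δ = 0.012 + 0.065 = 0.077.
Golden rule sets MPK = n+δ: 0.3·k^(0.3−1) = 0.077, so k_gold = (0.3/0.077)^(1/0.7) ≈ 6.9784.
y_gold = 6.9784^0.3 ≈ 1.7911.

(a) k_gold ≈ 6.978; (b) y_gold ≈ 1.791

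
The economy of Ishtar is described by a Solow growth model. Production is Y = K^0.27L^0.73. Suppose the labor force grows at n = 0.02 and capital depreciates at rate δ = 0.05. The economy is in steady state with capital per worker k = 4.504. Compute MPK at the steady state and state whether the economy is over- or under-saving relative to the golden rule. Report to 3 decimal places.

The effective depreciation rate is n + δ = 0.02 + 0.05 = 0.07.
MPK = 0.27·k^(0.27−1) = 0.27·4.504^(-0.73) ≈ 0.0900.
MPK > 0.07, so the economy is dynamically efficient (under-saving).

under-saving; MPK ≈ 0.090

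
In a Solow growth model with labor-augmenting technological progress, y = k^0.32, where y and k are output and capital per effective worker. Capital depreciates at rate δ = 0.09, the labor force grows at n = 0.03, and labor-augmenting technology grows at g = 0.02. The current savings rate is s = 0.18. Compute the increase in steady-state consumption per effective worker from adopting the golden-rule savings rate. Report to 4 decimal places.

Break-even investment rate: n + g + δ = 0.03 + 0.02 + 0.09 = 0.14.
Current steady state (s = 0.18): k* = (0.18/0.14)^(1/0.68) ≈ 1.4471, y* = 1.4471^0.32 ≈ 1.1255, c* = (1−0.18)·1.1255 ≈ 0.9229.
Setting f'(k) = n+g+δ gives 0.32·k^(0.32−1) = 0.14, hence k_gold = (0.32/0.14)^(1/0.68) ≈ 3.3727.
y_gold = 3.3727^0.32 ≈ 1.4755, c_gold = y_gold − 0.14·k_gold ≈ 1.0034.
Gain: Δc = 1.0034 − 0.9229 ≈ 0.0804.

Δc ≈ 0.0804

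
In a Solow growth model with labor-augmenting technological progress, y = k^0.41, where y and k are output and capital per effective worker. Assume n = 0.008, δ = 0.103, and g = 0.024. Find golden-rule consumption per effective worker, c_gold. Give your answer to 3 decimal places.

n + g + δ = 0.008 + 0.024 + 0.103 = 0.135.
At the golden rule the marginal product of capital equals n+g+δ: 0.41·k^(0.41−1) = 0.135. Solving, k_gold = (0.41/0.135)^(1/0.59) ≈ 6.5722.
y_gold = 6.5722^0.41 ≈ 2.1640.
c_gold = y_gold − (n+g+δ)·k_gold = 2.1640 − 0.135·6.5722 ≈ 1.2768.

c_gold ≈ 1.277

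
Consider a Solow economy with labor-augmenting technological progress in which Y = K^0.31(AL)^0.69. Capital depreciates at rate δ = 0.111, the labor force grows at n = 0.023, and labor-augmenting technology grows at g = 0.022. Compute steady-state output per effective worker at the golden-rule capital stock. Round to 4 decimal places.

Break-even investment rate: n + g + δ = 0.023 + 0.022 + 0.111 = 0.156.
Setting f'(k) = n+g+δ gives 0.31·k^(0.31−1) = 0.156, hence k_gold = (0.31/0.156)^(1/0.69) ≈ 2.7054.
Output: y_gold = k_gold^0.31 = 2.7054^0.31 ≈ 1.3614.

y_gold ≈ 1.3614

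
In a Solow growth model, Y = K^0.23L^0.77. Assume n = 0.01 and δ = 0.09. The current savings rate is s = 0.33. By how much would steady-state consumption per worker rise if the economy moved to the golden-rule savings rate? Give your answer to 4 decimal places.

Break-even investment rate: n + δ = 0.01 + 0.09 = 0.1.
Current steady state (s = 0.33): k* = (0.33/0.1)^(1/0.77) ≈ 4.7141, y* = 4.7141^0.23 ≈ 1.4285, c* = (1−0.33)·1.4285 ≈ 0.9571.
Setting f'(k) = n+δ gives 0.23·k^(0.23−1) = 0.1, hence k_gold = (0.23/0.1)^(1/0.77) ≈ 2.9497.
y_gold = 2.9497^0.23 ≈ 1.2825, c_gold = y_gold − 0.1·k_gold ≈ 0.9875.
Gain: Δc = 0.9875 − 0.9571 ≈ 0.0304.

Δc ≈ 0.0304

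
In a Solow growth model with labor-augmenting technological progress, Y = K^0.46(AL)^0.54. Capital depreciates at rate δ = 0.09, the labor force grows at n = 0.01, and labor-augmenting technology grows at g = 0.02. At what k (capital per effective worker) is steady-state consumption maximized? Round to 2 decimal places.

k_gold ≈ 12.04

Capital per effective worker breaks even when investment replaces (n + g + δ)·k; here n + g + δ = 0.12.
Golden rule sets MPK = n+g+δ: 0.46·k^(0.46−1) = 0.12, so k_gold = (0.46/0.12)^(1/0.54) ≈ 12.0420.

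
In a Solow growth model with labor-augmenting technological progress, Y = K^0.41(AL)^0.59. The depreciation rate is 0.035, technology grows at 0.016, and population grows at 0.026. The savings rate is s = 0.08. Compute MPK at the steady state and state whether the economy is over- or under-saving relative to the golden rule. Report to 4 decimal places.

Capital per effective worker breaks even when investment replaces (n + g + δ)·k; here n + g + δ = 0.077.
Steady-state k*: s·k^0.41 = 0.077·k gives k* = (0.08/0.077)^(1/0.59) ≈ 1.0669.
MPK = 0.41·1.0669^(-0.59) ≈ 0.3946.
MPK > n+g+δ = 0.077, so the economy is dynamically efficient (under-saving).

under-saving; MPK ≈ 0.3946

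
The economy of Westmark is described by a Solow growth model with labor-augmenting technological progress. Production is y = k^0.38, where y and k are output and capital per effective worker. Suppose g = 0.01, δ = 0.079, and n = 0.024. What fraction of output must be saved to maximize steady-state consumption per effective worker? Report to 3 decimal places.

Capital per effective worker breaks even when investment replaces (n + g + δ)·k; here n + g + δ = 0.113.
At the golden rule MPK = n+g+δ, and in any Cobb-Douglas steady state s = (n+g+δ)·k/y = MPK·k/y = capital's share 0.38.

s_gold = 0.380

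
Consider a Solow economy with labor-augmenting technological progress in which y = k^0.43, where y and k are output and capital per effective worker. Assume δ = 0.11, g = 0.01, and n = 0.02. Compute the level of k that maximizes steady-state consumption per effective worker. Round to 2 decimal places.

Break-even investment rate: n + g + δ = 0.02 + 0.01 + 0.11 = 0.14.
Golden rule sets MPK = n+g+δ: 0.43·k^(0.43−1) = 0.14, so k_gold = (0.43/0.14)^(1/0.57) ≈ 7.1612.

k_gold ≈ 7.16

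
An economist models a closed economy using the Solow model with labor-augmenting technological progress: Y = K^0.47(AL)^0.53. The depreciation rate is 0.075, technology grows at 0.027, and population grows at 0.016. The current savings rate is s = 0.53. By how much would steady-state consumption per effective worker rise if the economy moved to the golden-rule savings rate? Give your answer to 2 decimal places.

Capital per effective worker breaks even when investment replaces (n + g + δ)·k; here n + g + δ = 0.118.
Current steady state (s = 0.53): k* = (0.53/0.118)^(1/0.53) ≈ 17.0189, y* = 17.0189^0.47 ≈ 3.7891, c* = (1−0.53)·3.7891 ≈ 1.7809.
At the golden rule the marginal product of capital equals n+g+δ: 0.47·k^(0.47−1) = 0.118. Solving, k_gold = (0.47/0.118)^(1/0.53) ≈ 13.5670.
y_gold = 13.5670^0.47 ≈ 3.4062, c_gold = y_gold − 0.118·k_gold ≈ 1.8053.
Gain: Δc = 1.8053 − 1.7809 ≈ 0.0244.

Δc ≈ 0.02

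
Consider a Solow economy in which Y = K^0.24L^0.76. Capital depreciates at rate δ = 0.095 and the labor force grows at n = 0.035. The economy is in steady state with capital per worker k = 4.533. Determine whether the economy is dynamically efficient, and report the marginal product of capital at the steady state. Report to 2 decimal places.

dynamically inefficient; MPK ≈ 0.08

Capital per worker breaks even when investment replaces (n + δ)·k; here n + δ = 0.13.
MPK = 0.24·k^(0.24−1) = 0.24·4.533^(-0.76) ≈ 0.0761.
MPK < 0.13, so the economy is dynamically inefficient (over-saving).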